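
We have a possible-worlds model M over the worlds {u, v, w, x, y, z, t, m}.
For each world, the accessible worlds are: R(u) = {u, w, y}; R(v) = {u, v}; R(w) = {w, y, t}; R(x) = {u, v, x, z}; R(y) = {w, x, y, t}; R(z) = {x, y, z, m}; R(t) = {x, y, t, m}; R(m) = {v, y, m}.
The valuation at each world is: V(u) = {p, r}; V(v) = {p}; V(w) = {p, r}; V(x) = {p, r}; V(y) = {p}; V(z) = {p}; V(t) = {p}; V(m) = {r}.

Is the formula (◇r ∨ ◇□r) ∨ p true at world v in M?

At v: ◇r ∨ ◇□r is true, p is true, so (◇r ∨ ◇□r) ∨ p is true.
  At v: ◇r is true, ◇□r is false, so ◇r ∨ ◇□r is true.
    At v: ◇r requires r at some successor in {u, v}.
      r holds at u, so ◇r is true at v.
    At v: ◇□r requires □r at some successor in {u, v}.
      At u: □r is false.
      At v: □r is false.
    So ◇□r is false at v.

Yes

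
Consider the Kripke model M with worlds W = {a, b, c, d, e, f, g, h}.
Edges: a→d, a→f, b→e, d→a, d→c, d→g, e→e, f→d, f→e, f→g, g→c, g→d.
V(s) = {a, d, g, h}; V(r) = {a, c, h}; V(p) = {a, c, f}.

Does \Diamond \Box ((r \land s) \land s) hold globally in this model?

No

Let φ = \Diamond \Box ((r \land s) \land s). Evaluate φ at each world:
  a (successors {d, f}): φ is false.
  b (successors {e}): φ is false.
  c (successors ∅): φ is false.
  d (successors {a, c, g}): φ is true.
  e (successors {e}): φ is false.
  f (successors {d, e, g}): φ is false.
  g (successors {c, d}): φ is true.
  h (successors ∅): φ is false.
Detail at a (counterexample):
  At a: \Diamond \Box ((r \land s) \land s) requires \Box ((r \land s) \land s) at some successor in {d, f}.
    At d: \Box ((r \land s) \land s) is false.
    At f: \Box ((r \land s) \land s) is false.
  So \Diamond \Box ((r \land s) \land s) is false at a.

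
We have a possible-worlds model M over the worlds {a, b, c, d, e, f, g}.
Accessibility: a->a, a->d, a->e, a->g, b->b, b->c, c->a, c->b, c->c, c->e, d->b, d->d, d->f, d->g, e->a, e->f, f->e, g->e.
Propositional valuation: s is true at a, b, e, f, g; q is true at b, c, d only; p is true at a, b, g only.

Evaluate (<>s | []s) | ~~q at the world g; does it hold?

Yes

Recall that []ψ holds at a world iff ψ holds at every accessible world, and <>ψ holds iff ψ holds at some accessible world.
At g: <>s | []s is true, ~~q is false, so (<>s | []s) | ~~q is true.
  At g: <>s is true, []s is true, so <>s | []s is true.
    At g: <>s requires s at some successor in {e}.
      s holds at e, so <>s is true at g.
    At g: []s requires s at every successor {e}.
      At e: s is true.
    So []s is true at g.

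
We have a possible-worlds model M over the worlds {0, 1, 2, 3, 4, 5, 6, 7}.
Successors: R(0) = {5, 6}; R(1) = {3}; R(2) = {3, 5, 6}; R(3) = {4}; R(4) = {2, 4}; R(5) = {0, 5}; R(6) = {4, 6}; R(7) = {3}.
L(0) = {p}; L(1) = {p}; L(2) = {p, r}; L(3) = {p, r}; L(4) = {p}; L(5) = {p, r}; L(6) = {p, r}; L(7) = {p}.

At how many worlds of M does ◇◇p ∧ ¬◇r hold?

1

Recall that ◇ψ holds at a world iff ψ holds at some accessible world.
Let φ = ◇◇p ∧ ¬◇r. Evaluate φ at each world:
  0 (successors {5, 6}): φ is false.
  1 (successors {3}): φ is false.
  2 (successors {3, 5, 6}): φ is false.
  3 (successors {4}): φ is true.
  4 (successors {2, 4}): φ is false.
  5 (successors {0, 5}): φ is false.
  6 (successors {4, 6}): φ is false.
  7 (successors {3}): φ is false.
For instance, at 4:
  At 4: ◇◇p is true, ¬◇r is false, so ◇◇p ∧ ¬◇r is false.
    At 4: ◇◇p requires ◇p at some successor in {2, 4}.
      ◇p holds at 2, so ◇◇p is true at 4.
    At 4: ◇r is true, so ¬◇r is false.
      At 4: ◇r requires r at some successor in {2, 4}.
        r holds at 2, so ◇r is true at 4.
Satisfying worlds: {3}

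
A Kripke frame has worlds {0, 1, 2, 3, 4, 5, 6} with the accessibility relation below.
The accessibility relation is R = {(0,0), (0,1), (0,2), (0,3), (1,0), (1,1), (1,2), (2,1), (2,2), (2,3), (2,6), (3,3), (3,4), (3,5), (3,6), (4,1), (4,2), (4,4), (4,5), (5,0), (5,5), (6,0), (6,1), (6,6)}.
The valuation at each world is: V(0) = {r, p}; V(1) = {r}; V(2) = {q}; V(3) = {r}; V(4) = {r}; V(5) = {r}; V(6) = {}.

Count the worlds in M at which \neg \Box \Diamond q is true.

6

Let φ = \neg \Box \Diamond q. Evaluate φ at each world:
  0 (successors {0, 1, 2, 3}): φ is true.
  1 (successors {0, 1, 2}): φ is false.
  2 (successors {1, 2, 3, 6}): φ is true.
  3 (successors {3, 4, 5, 6}): φ is true.
  4 (successors {1, 2, 4, 5}): φ is true.
  5 (successors {0, 5}): φ is true.
  6 (successors {0, 1, 6}): φ is true.
For instance, at 1:
  At 1: \Box \Diamond q is true, so \neg \Box \Diamond q is false.
    At 1: \Box \Diamond q requires \Diamond q at every successor {0, 1, 2}.
      At 0: \Diamond q is true.
      At 1: \Diamond q is true.
      At 2: \Diamond q is true.
    So \Box \Diamond q is true at 1.
Satisfying worlds: {0, 2, 3, 4, 5, 6}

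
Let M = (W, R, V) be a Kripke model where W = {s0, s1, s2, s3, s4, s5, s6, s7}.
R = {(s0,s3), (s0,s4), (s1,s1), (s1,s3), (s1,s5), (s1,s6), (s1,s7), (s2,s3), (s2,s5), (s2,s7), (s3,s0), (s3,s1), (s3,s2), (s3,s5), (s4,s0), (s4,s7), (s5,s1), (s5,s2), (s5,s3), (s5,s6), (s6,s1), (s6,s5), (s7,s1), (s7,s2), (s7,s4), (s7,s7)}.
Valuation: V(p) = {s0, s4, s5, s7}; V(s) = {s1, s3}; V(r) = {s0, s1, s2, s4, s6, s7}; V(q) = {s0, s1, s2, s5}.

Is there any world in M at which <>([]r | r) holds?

Let φ = <>([]r | r). Evaluate φ at each world:
  s0 (successors {s3, s4}): φ is true.
  s1 (successors {s1, s3, s5, s6, s7}): φ is true.
  s2 (successors {s3, s5, s7}): φ is true.
  s3 (successors {s0, s1, s2, s5}): φ is true.
  s4 (successors {s0, s7}): φ is true.
  s5 (successors {s1, s2, s3, s6}): φ is true.
  s6 (successors {s1, s5}): φ is true.
  s7 (successors {s1, s2, s4, s7}): φ is true.
Detail at s0 (witness):
  At s0: <>([]r | r) requires []r | r at some successor in {s3, s4}.
    []r | r holds at s4, so <>([]r | r) is true at s0.
      At s4: []r is true, r is true, so []r | r is true.

Yes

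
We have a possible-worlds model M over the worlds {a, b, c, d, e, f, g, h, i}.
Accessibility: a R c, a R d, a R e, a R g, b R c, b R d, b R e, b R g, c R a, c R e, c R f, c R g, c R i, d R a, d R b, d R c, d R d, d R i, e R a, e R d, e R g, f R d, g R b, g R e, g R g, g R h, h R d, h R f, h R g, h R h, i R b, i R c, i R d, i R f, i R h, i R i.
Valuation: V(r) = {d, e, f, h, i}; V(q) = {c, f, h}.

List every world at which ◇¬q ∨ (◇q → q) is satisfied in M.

a, b, c, d, e, f, g, h, i

Let φ = ◇¬q ∨ (◇q → q). Evaluate φ at each world:
  a (successors {c, d, e, g}): φ is true.
  b (successors {c, d, e, g}): φ is true.
  c (successors {a, e, f, g, i}): φ is true.
  d (successors {a, b, c, d, i}): φ is true.
  e (successors {a, d, g}): φ is true.
  f (successors {d}): φ is true.
  g (successors {b, e, g, h}): φ is true.
  h (successors {d, f, g, h}): φ is true.
  i (successors {b, c, d, f, h, i}): φ is true.
For instance, at c:
  At c: ◇¬q is true, ◇q → q is true, so ◇¬q ∨ (◇q → q) is true.
    At c: ◇¬q requires ¬q at some successor in {a, e, f, g, i}.
      ¬q holds at a, so ◇¬q is true at c.
    At c: ◇q is true, q is true, so ◇q → q is true.
      At c: ◇q requires q at some successor in {a, e, f, g, i}.
        q holds at f, so ◇q is true at c.
Satisfying worlds: {a, b, c, d, e, f, g, h, i}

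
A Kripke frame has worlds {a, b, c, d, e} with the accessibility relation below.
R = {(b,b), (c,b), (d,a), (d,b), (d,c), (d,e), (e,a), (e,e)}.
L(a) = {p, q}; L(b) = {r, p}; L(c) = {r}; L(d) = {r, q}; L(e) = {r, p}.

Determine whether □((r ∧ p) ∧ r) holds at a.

Recall that □ψ holds at a world iff ψ holds at every accessible world, and ◇ψ holds iff ψ holds at some accessible world.
At a: no accessible worlds, so □((r ∧ p) ∧ r) holds vacuously.

Yes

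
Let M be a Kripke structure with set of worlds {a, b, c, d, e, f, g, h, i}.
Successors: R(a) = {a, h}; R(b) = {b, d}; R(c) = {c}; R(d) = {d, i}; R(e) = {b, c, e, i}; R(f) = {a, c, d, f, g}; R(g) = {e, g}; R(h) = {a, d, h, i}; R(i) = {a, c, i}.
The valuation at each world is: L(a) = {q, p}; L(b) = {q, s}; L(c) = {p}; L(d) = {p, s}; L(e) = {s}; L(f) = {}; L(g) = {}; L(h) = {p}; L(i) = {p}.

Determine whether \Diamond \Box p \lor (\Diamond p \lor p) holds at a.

At a: \Diamond \Box p is true, \Diamond p \lor p is true, so \Diamond \Box p \lor (\Diamond p \lor p) is true.
  At a: \Diamond \Box p requires \Box p at some successor in {a, h}.
    \Box p holds at a, so \Diamond \Box p is true at a.
      At a: \Box p requires p at every successor {a, h}.
        At a: p is true.
        At h: p is true.
      So \Box p is true at a.
  At a: \Diamond p is true, p is true, so \Diamond p \lor p is true.
    At a: \Diamond p requires p at some successor in {a, h}.
      p holds at a, so \Diamond p is true at a.

Yes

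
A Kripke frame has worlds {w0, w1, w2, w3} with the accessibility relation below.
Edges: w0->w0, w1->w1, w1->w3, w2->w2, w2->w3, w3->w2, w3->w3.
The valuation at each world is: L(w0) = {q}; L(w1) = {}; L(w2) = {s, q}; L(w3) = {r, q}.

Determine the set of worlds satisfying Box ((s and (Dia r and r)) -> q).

Let φ = Box ((s and (Dia r and r)) -> q). Evaluate φ at each world:
  w0 (successors {w0}): φ is true.
  w1 (successors {w1, w3}): φ is true.
  w2 (successors {w2, w3}): φ is true.
  w3 (successors {w2, w3}): φ is true.
For instance, at w1:
  At w1: Box ((s and (Dia r and r)) -> q) requires (s and (Dia r and r)) -> q at every successor {w1, w3}.
      At w1: s and (Dia r and r) is false, q is false, so (s and (Dia r and r)) -> q is true.
      At w3: s and (Dia r and r) is false, q is true, so (s and (Dia r and r)) -> q is true.
  So Box ((s and (Dia r and r)) -> q) is true at w1.
Satisfying worlds: {w0, w1, w2, w3}

w0, w1, w2, w3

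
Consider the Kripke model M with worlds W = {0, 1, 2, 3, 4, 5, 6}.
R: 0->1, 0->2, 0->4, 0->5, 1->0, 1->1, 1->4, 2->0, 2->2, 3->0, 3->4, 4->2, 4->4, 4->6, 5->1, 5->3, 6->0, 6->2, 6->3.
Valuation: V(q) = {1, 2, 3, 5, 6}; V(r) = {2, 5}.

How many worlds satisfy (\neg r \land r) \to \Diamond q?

Let φ = (\neg r \land r) \to \Diamond q. Evaluate φ at each world:
  0 (successors {1, 2, 4, 5}): φ is true.
  1 (successors {0, 1, 4}): φ is true.
  2 (successors {0, 2}): φ is true.
  3 (successors {0, 4}): φ is true.
  4 (successors {2, 4, 6}): φ is true.
  5 (successors {1, 3}): φ is true.
  6 (successors {0, 2, 3}): φ is true.
For instance, at 1:
  At 1: \neg r \land r is false, \Diamond q is true, so (\neg r \land r) \to \Diamond q is true.
    At 1: \Diamond q requires q at some successor in {0, 1, 4}.
      q holds at 1, so \Diamond q is true at 1.
Satisfying worlds: {0, 1, 2, 3, 4, 5, 6}

7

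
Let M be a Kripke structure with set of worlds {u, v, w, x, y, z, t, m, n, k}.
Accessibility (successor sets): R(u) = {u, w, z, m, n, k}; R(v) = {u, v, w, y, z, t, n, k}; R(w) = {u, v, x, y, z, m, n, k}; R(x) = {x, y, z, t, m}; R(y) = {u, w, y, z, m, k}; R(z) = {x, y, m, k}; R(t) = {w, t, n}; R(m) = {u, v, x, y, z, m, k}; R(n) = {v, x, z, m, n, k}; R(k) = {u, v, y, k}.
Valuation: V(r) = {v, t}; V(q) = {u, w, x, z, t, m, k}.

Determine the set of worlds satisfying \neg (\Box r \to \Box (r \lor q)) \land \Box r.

Let φ = \neg (\Box r \to \Box (r \lor q)) \land \Box r. Evaluate φ at each world:
  u (successors {u, w, z, m, n, k}): φ is false.
  v (successors {u, v, w, y, z, t, n, k}): φ is false.
  w (successors {u, v, x, y, z, m, n, k}): φ is false.
  x (successors {x, y, z, t, m}): φ is false.
  y (successors {u, w, y, z, m, k}): φ is false.
  z (successors {x, y, m, k}): φ is false.
  t (successors {w, t, n}): φ is false.
  m (successors {u, v, x, y, z, m, k}): φ is false.
  n (successors {v, x, z, m, n, k}): φ is false.
  k (successors {u, v, y, k}): φ is false.
For instance, at x:
  At x: \neg (\Box r \to \Box (r \lor q)) is false, \Box r is false, so \neg (\Box r \to \Box (r \lor q)) \land \Box r is false.
    At x: \Box r \to \Box (r \lor q) is true, so \neg (\Box r \to \Box (r \lor q)) is false.
      At x: \Box r is false, \Box (r \lor q) is false, so \Box r \to \Box (r \lor q) is true.
    At x: \Box r requires r at every successor {x, y, z, t, m}.
      r fails at x, so \Box r is false at x.
Satisfying worlds: none.

none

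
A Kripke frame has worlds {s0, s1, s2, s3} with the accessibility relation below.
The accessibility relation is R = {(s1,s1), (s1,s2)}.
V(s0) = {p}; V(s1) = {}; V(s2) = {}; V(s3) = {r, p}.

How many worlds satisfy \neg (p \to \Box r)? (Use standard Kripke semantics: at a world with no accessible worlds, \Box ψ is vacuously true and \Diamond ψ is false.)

0

Let φ = \neg (p \to \Box r). Evaluate φ at each world:
  s0 (successors ∅): φ is false.
  s1 (successors {s1, s2}): φ is false.
  s2 (successors ∅): φ is false.
  s3 (successors ∅): φ is false.
For instance, at s1:
  At s1: p \to \Box r is true, so \neg (p \to \Box r) is false.
    At s1: p is false, \Box r is false, so p \to \Box r is true.
      At s1: \Box r requires r at every successor {s1, s2}.
        r fails at s1, so \Box r is false at s1.
Satisfying worlds: none.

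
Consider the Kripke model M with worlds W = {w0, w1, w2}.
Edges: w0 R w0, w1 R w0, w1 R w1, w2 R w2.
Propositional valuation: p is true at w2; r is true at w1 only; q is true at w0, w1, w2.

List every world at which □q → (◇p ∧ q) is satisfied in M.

w2

Let φ = □q → (◇p ∧ q). Evaluate φ at each world:
  w0 (successors {w0}): φ is false.
  w1 (successors {w0, w1}): φ is false.
  w2 (successors {w2}): φ is true.
For instance, at w0:
  At w0: □q is true, ◇p ∧ q is false, so □q → (◇p ∧ q) is false.
    At w0: □q requires q at every successor {w0}.
      At w0: q is true.
    So □q is true at w0.
    At w0: ◇p is false, q is true, so ◇p ∧ q is false.
      At w0: ◇p requires p at some successor in {w0}.
        At w0: p is false.
      So ◇p is false at w0.
Satisfying worlds: {w2}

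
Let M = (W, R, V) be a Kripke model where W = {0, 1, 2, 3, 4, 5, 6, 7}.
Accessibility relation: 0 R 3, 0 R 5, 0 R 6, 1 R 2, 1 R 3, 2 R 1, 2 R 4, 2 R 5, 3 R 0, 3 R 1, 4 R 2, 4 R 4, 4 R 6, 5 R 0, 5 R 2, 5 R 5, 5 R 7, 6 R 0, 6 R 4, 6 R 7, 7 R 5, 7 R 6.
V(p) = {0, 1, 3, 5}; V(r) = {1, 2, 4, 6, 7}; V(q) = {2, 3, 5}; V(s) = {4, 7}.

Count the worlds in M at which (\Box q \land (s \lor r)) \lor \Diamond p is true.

7

Let φ = (\Box q \land (s \lor r)) \lor \Diamond p. Evaluate φ at each world:
  0 (successors {3, 5, 6}): φ is true.
  1 (successors {2, 3}): φ is true.
  2 (successors {1, 4, 5}): φ is true.
  3 (successors {0, 1}): φ is true.
  4 (successors {2, 4, 6}): φ is false.
  5 (successors {0, 2, 5, 7}): φ is true.
  6 (successors {0, 4, 7}): φ is true.
  7 (successors {5, 6}): φ is true.
For instance, at 6:
  At 6: \Box q \land (s \lor r) is false, \Diamond p is true, so (\Box q \land (s \lor r)) \lor \Diamond p is true.
    At 6: \Box q is false, s \lor r is true, so \Box q \land (s \lor r) is false.
      At 6: \Box q requires q at every successor {0, 4, 7}.
        q fails at 0, so \Box q is false at 6.
    At 6: \Diamond p requires p at some successor in {0, 4, 7}.
      p holds at 0, so \Diamond p is true at 6.
Satisfying worlds: {0, 1, 2, 3, 5, 6, 7}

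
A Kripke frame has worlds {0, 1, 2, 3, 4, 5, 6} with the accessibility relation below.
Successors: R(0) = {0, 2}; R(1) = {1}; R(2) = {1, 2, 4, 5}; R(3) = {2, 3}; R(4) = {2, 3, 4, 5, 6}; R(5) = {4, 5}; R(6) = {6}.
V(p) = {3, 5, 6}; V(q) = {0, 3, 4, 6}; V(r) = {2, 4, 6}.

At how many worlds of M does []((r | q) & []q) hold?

Recall that []ψ holds at a world iff ψ holds at every accessible world, and <>ψ holds iff ψ holds at some accessible world.
Let φ = []((r | q) & []q). Evaluate φ at each world:
  0 (successors {0, 2}): φ is false.
  1 (successors {1}): φ is false.
  2 (successors {1, 2, 4, 5}): φ is false.
  3 (successors {2, 3}): φ is false.
  4 (successors {2, 3, 4, 5, 6}): φ is false.
  5 (successors {4, 5}): φ is false.
  6 (successors {6}): φ is true.
For instance, at 6:
  At 6: []((r | q) & []q) requires (r | q) & []q at every successor {6}.
      At 6: r | q is true, []q is true, so (r | q) & []q is true.
  So []((r | q) & []q) is true at 6.
Satisfying worlds: {6}

1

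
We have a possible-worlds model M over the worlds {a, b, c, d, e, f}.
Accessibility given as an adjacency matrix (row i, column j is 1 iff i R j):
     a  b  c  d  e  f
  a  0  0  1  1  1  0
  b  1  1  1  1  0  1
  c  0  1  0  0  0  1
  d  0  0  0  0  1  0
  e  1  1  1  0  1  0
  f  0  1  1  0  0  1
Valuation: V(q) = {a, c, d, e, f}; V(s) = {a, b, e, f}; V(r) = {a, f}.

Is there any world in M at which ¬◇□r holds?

Recall that □ψ holds at a world iff ψ holds at every accessible world, and ◇ψ holds iff ψ holds at some accessible world.
Let φ = ¬◇□r. Evaluate φ at each world:
  a (successors {c, d, e}): φ is true.
  b (successors {a, b, c, d, f}): φ is true.
  c (successors {b, f}): φ is true.
  d (successors {e}): φ is true.
  e (successors {a, b, c, e}): φ is true.
  f (successors {b, c, f}): φ is true.
Detail at a (witness):
  At a: ◇□r is false, so ¬◇□r is true.
    At a: ◇□r requires □r at some successor in {c, d, e}.
      At c: □r is false.
      At d: □r is false.
      At e: □r is false.
    So ◇□r is false at a.

Yes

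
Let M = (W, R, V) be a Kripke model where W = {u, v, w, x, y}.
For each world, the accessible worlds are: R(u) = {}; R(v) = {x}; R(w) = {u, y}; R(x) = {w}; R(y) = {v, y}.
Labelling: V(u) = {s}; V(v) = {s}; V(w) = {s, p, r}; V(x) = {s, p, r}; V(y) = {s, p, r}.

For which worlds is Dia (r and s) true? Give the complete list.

v, w, x, y

Let φ = Dia (r and s). Evaluate φ at each world:
  u (successors ∅): φ is false.
  v (successors {x}): φ is true.
  w (successors {u, y}): φ is true.
  x (successors {w}): φ is true.
  y (successors {v, y}): φ is true.
For instance, at v:
  At v: Dia (r and s) requires r and s at some successor in {x}.
    r and s holds at x, so Dia (r and s) is true at v.
Satisfying worlds: {v, w, x, y}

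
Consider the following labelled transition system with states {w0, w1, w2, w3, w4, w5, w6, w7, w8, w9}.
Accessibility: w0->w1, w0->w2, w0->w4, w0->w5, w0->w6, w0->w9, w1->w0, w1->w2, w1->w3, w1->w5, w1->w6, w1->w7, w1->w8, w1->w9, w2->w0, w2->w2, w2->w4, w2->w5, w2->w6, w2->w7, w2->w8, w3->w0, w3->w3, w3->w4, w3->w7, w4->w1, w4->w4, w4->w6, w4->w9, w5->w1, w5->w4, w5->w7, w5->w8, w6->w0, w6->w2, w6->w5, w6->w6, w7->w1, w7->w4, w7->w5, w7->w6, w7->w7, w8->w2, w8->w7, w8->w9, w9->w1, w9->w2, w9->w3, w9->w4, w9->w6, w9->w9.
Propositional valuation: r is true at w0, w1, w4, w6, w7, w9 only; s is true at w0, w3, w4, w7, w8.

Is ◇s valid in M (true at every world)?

Yes

Let φ = ◇s. Evaluate φ at each world:
  w0 (successors {w1, w2, w4, w5, w6, w9}): φ is true.
  w1 (successors {w0, w2, w3, w5, w6, w7, w8, w9}): φ is true.
  w2 (successors {w0, w2, w4, w5, w6, w7, w8}): φ is true.
  w3 (successors {w0, w3, w4, w7}): φ is true.
  w4 (successors {w1, w4, w6, w9}): φ is true.
  w5 (successors {w1, w4, w7, w8}): φ is true.
  w6 (successors {w0, w2, w5, w6}): φ is true.
  w7 (successors {w1, w4, w5, w6, w7}): φ is true.
  w8 (successors {w2, w7, w9}): φ is true.
  w9 (successors {w1, w2, w3, w4, w6, w9}): φ is true.
For instance, at w4:
  At w4: ◇s requires s at some successor in {w1, w4, w6, w9}.
    s holds at w4, so ◇s is true at w4.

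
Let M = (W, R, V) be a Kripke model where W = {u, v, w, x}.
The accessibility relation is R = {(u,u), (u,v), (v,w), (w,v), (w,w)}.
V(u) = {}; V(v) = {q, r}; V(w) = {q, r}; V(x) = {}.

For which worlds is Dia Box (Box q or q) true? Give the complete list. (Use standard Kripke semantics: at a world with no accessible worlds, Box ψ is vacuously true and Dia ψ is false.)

Recall that Box ψ holds at a world iff ψ holds at every accessible world, and Dia ψ holds iff ψ holds at some accessible world.
Let φ = Dia Box (Box q or q). Evaluate φ at each world:
  u (successors {u, v}): φ is true.
  v (successors {w}): φ is true.
  w (successors {v, w}): φ is true.
  x (successors ∅): φ is false.
For instance, at u:
  At u: Dia Box (Box q or q) requires Box (Box q or q) at some successor in {u, v}.
    Box (Box q or q) holds at v, so Dia Box (Box q or q) is true at u.
      At v: Box (Box q or q) requires Box q or q at every successor {w}.
        At w: Box q or q is true.
      So Box (Box q or q) is true at v.
Satisfying worlds: {u, v, w}

u, v, w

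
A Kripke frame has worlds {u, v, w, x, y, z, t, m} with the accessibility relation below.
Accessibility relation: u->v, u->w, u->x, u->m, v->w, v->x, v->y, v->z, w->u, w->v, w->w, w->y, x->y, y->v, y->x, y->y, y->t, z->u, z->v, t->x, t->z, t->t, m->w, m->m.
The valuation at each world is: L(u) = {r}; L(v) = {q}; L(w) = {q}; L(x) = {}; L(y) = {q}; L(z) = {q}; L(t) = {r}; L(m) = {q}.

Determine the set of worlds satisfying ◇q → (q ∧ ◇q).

v, w, y, z, m

Let φ = ◇q → (q ∧ ◇q). Evaluate φ at each world:
  u (successors {v, w, x, m}): φ is false.
  v (successors {w, x, y, z}): φ is true.
  w (successors {u, v, w, y}): φ is true.
  x (successors {y}): φ is false.
  y (successors {v, x, y, t}): φ is true.
  z (successors {u, v}): φ is true.
  t (successors {x, z, t}): φ is false.
  m (successors {w, m}): φ is true.
For instance, at w:
  At w: ◇q is true, q ∧ ◇q is true, so ◇q → (q ∧ ◇q) is true.
    At w: ◇q requires q at some successor in {u, v, w, y}.
      q holds at v, so ◇q is true at w.
    At w: q is true, ◇q is true, so q ∧ ◇q is true.
      At w: ◇q requires q at some successor in {u, v, w, y}.
        q holds at v, so ◇q is true at w.
Satisfying worlds: {v, w, y, z, m}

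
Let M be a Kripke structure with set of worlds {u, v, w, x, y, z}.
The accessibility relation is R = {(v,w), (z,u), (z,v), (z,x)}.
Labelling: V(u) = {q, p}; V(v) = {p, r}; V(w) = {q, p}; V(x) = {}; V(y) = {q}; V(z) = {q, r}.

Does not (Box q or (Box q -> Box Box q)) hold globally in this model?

No

Let φ = not (Box q or (Box q -> Box Box q)). Evaluate φ at each world:
  u (successors ∅): φ is false.
  v (successors {w}): φ is false.
  w (successors ∅): φ is false.
  x (successors ∅): φ is false.
  y (successors ∅): φ is false.
  z (successors {u, v, x}): φ is false.
Detail at u (counterexample):
  At u: Box q or (Box q -> Box Box q) is true, so not (Box q or (Box q -> Box Box q)) is false.
    At u: Box q is true, Box q -> Box Box q is true, so Box q or (Box q -> Box Box q) is true.
      At u: no accessible worlds, so Box q holds vacuously.
      At u: Box q is true, Box Box q is true, so Box q -> Box Box q is true.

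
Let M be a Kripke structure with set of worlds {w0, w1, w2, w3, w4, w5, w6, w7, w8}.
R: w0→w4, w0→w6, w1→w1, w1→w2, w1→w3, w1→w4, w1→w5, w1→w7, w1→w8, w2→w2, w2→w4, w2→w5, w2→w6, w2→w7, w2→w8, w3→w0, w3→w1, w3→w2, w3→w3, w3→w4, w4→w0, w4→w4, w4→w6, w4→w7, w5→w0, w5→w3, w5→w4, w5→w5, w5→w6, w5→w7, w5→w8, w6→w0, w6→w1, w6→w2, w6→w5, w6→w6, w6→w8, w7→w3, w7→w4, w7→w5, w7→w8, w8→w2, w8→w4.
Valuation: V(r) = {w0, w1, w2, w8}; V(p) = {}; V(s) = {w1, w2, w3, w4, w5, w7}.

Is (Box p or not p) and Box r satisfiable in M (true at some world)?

No

Let φ = (Box p or not p) and Box r. Evaluate φ at each world:
  w0 (successors {w4, w6}): φ is false.
  w1 (successors {w1, w2, w3, w4, w5, w7, w8}): φ is false.
  w2 (successors {w2, w4, w5, w6, w7, w8}): φ is false.
  w3 (successors {w0, w1, w2, w3, w4}): φ is false.
  w4 (successors {w0, w4, w6, w7}): φ is false.
  w5 (successors {w0, w3, w4, w5, w6, w7, w8}): φ is false.
  w6 (successors {w0, w1, w2, w5, w6, w8}): φ is false.
  w7 (successors {w3, w4, w5, w8}): φ is false.
  w8 (successors {w2, w4}): φ is false.
For instance, at w8:
  At w8: Box p or not p is true, Box r is false, so (Box p or not p) and Box r is false.
    At w8: Box p is false, not p is true, so Box p or not p is true.
      At w8: Box p requires p at every successor {w2, w4}.
        p fails at w2, so Box p is false at w8.
    At w8: Box r requires r at every successor {w2, w4}.
      r fails at w4, so Box r is false at w8.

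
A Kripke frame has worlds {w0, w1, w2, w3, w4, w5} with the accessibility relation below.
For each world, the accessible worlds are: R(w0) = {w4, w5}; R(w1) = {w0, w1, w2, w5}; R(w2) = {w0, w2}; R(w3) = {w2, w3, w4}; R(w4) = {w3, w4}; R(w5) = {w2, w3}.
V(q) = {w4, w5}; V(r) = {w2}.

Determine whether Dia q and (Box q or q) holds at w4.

At w4: Dia q is true, Box q or q is true, so Dia q and (Box q or q) is true.
  At w4: Dia q requires q at some successor in {w3, w4}.
    q holds at w4, so Dia q is true at w4.
  At w4: Box q is false, q is true, so Box q or q is true.
    At w4: Box q requires q at every successor {w3, w4}.
      q fails at w3, so Box q is false at w4.

Yes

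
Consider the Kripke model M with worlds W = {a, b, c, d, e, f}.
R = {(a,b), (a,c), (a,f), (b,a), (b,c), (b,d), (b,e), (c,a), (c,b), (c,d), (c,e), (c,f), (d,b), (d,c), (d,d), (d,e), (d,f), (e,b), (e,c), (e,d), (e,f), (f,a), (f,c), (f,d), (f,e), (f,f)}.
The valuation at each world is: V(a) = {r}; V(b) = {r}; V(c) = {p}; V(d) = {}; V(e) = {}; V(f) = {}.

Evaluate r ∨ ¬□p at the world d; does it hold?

Yes

Recall that □ψ holds at a world iff ψ holds at every accessible world, and ◇ψ holds iff ψ holds at some accessible world.
At d: r is false, ¬□p is true, so r ∨ ¬□p is true.
  At d: □p is false, so ¬□p is true.
    At d: □p requires p at every successor {b, c, d, e, f}.
      p fails at b, so □p is false at d.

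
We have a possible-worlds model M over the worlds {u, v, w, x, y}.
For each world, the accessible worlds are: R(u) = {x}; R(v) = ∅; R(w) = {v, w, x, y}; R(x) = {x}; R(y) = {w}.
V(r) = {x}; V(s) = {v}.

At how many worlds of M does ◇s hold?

1

Recall that ◇ψ holds at a world iff ψ holds at some accessible world.
Let φ = ◇s. Evaluate φ at each world:
  u (successors {x}): φ is false.
  v (successors ∅): φ is false.
  w (successors {v, w, x, y}): φ is true.
  x (successors {x}): φ is false.
  y (successors {w}): φ is false.
For instance, at w:
  At w: ◇s requires s at some successor in {v, w, x, y}.
    s holds at v, so ◇s is true at w.
Satisfying worlds: {w}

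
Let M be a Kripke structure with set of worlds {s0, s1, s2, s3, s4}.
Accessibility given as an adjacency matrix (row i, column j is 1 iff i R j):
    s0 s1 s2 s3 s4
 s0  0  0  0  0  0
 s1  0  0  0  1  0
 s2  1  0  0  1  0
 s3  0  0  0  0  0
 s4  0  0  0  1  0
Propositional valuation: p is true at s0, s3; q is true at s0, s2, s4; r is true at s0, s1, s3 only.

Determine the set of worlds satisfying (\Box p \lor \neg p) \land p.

Let φ = (\Box p \lor \neg p) \land p. Evaluate φ at each world:
  s0 (successors ∅): φ is true.
  s1 (successors {s3}): φ is false.
  s2 (successors {s0, s3}): φ is false.
  s3 (successors ∅): φ is true.
  s4 (successors {s3}): φ is false.
For instance, at s1:
  At s1: \Box p \lor \neg p is true, p is false, so (\Box p \lor \neg p) \land p is false.
    At s1: \Box p is true, \neg p is true, so \Box p \lor \neg p is true.
      At s1: \Box p requires p at every successor {s3}.
        At s3: p is true.
      So \Box p is true at s1.
Satisfying worlds: {s0, s3}

s0, s3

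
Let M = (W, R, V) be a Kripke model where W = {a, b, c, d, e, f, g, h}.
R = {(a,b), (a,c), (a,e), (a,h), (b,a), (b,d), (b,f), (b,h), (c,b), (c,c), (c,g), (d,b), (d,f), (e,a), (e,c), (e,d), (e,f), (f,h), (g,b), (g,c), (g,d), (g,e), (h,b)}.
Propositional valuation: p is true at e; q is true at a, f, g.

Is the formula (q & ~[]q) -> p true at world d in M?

Recall that []ψ holds at a world iff ψ holds at every accessible world, and <>ψ holds iff ψ holds at some accessible world.
At d: q & ~[]q is false, p is false, so (q & ~[]q) -> p is true.
  At d: q is false, ~[]q is true, so q & ~[]q is false.
    At d: []q is false, so ~[]q is true.
      At d: []q requires q at every successor {b, f}.
        q fails at b, so []q is false at d.

Yes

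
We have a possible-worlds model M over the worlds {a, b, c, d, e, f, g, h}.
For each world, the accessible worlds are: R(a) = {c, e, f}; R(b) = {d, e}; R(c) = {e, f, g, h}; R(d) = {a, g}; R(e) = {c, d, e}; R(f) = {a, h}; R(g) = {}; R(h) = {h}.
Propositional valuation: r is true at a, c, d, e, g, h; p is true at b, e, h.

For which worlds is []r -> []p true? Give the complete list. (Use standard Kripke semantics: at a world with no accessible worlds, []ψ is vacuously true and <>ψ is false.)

a, c, g, h

Let φ = []r -> []p. Evaluate φ at each world:
  a (successors {c, e, f}): φ is true.
  b (successors {d, e}): φ is false.
  c (successors {e, f, g, h}): φ is true.
  d (successors {a, g}): φ is false.
  e (successors {c, d, e}): φ is false.
  f (successors {a, h}): φ is false.
  g (successors ∅): φ is true.
  h (successors {h}): φ is true.
For instance, at f:
  At f: []r is true, []p is false, so []r -> []p is false.
    At f: []r requires r at every successor {a, h}.
      At a: r is true.
      At h: r is true.
    So []r is true at f.
    At f: []p requires p at every successor {a, h}.
      p fails at a, so []p is false at f.
Satisfying worlds: {a, c, g, h}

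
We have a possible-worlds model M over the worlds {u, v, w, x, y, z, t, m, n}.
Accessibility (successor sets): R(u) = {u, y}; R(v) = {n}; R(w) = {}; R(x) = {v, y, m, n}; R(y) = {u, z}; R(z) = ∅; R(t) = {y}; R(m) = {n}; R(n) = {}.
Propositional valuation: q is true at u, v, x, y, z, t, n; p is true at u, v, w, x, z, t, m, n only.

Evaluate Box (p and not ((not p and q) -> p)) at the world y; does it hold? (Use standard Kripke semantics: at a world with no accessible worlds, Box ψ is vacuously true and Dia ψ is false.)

At y: Box (p and not ((not p and q) -> p)) requires p and not ((not p and q) -> p) at every successor {u, z}.
  p and not ((not p and q) -> p) fails at u, so Box (p and not ((not p and q) -> p)) is false at y.

No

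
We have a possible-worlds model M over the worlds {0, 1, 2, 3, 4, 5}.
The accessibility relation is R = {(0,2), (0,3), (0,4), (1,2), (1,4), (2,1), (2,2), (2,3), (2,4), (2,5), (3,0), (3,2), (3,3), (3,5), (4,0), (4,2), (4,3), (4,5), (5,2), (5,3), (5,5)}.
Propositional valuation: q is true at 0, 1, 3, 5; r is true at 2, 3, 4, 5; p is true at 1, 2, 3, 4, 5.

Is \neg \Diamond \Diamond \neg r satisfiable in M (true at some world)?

No

Let φ = \neg \Diamond \Diamond \neg r. Evaluate φ at each world:
  0 (successors {2, 3, 4}): φ is false.
  1 (successors {2, 4}): φ is false.
  2 (successors {1, 2, 3, 4, 5}): φ is false.
  3 (successors {0, 2, 3, 5}): φ is false.
  4 (successors {0, 2, 3, 5}): φ is false.
  5 (successors {2, 3, 5}): φ is false.
For instance, at 5:
  At 5: \Diamond \Diamond \neg r is true, so \neg \Diamond \Diamond \neg r is false.
    At 5: \Diamond \Diamond \neg r requires \Diamond \neg r at some successor in {2, 3, 5}.
      \Diamond \neg r holds at 2, so \Diamond \Diamond \neg r is true at 5.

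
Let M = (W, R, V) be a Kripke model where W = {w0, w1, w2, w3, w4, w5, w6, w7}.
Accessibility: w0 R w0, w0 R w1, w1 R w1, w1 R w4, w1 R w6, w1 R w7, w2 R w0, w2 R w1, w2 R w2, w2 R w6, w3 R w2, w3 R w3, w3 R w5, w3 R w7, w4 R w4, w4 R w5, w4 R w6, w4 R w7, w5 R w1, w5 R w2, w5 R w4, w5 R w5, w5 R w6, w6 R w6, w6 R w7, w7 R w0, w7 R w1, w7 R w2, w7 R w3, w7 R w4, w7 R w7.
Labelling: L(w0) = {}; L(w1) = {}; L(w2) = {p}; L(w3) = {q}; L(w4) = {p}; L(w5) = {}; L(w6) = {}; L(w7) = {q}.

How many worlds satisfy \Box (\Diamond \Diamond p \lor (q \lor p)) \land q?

2

Recall that \Box ψ holds at a world iff ψ holds at every accessible world, and \Diamond ψ holds iff ψ holds at some accessible world.
Let φ = \Box (\Diamond \Diamond p \lor (q \lor p)) \land q. Evaluate φ at each world:
  w0 (successors {w0, w1}): φ is false.
  w1 (successors {w1, w4, w6, w7}): φ is false.
  w2 (successors {w0, w1, w2, w6}): φ is false.
  w3 (successors {w2, w3, w5, w7}): φ is true.
  w4 (successors {w4, w5, w6, w7}): φ is false.
  w5 (successors {w1, w2, w4, w5, w6}): φ is false.
  w6 (successors {w6, w7}): φ is false.
  w7 (successors {w0, w1, w2, w3, w4, w7}): φ is true.
For instance, at w7:
  At w7: \Box (\Diamond \Diamond p \lor (q \lor p)) is true, q is true, so \Box (\Diamond \Diamond p \lor (q \lor p)) \land q is true.
    At w7: \Box (\Diamond \Diamond p \lor (q \lor p)) requires \Diamond \Diamond p \lor (q \lor p) at every successor {w0, w1, w2, w3, w4, w7}.
      At w0: \Diamond \Diamond p \lor (q \lor p) is true.
      At w1: \Diamond \Diamond p \lor (q \lor p) is true.
      At w2: \Diamond \Diamond p \lor (q \lor p) is true.
      At w3: \Diamond \Diamond p \lor (q \lor p) is true.
      At w4: \Diamond \Diamond p \lor (q \lor p) is true.
      At w7: \Diamond \Diamond p \lor (q \lor p) is true.
    So \Box (\Diamond \Diamond p \lor (q \lor p)) is true at w7.
Satisfying worlds: {w3, w7}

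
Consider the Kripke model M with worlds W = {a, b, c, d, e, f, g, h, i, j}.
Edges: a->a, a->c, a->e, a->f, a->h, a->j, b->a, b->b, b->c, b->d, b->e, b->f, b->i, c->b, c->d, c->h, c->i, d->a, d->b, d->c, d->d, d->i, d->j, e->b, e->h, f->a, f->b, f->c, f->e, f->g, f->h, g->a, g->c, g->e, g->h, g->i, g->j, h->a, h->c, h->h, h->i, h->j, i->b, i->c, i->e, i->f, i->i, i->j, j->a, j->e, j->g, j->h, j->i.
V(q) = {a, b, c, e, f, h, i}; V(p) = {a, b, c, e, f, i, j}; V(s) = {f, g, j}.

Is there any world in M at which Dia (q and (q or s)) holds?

Let φ = Dia (q and (q or s)). Evaluate φ at each world:
  a (successors {a, c, e, f, h, j}): φ is true.
  b (successors {a, b, c, d, e, f, i}): φ is true.
  c (successors {b, d, h, i}): φ is true.
  d (successors {a, b, c, d, i, j}): φ is true.
  e (successors {b, h}): φ is true.
  f (successors {a, b, c, e, g, h}): φ is true.
  g (successors {a, c, e, h, i, j}): φ is true.
  h (successors {a, c, h, i, j}): φ is true.
  i (successors {b, c, e, f, i, j}): φ is true.
  j (successors {a, e, g, h, i}): φ is true.
Detail at a (witness):
  At a: Dia (q and (q or s)) requires q and (q or s) at some successor in {a, c, e, f, h, j}.
    q and (q or s) holds at a, so Dia (q and (q or s)) is true at a.

Yes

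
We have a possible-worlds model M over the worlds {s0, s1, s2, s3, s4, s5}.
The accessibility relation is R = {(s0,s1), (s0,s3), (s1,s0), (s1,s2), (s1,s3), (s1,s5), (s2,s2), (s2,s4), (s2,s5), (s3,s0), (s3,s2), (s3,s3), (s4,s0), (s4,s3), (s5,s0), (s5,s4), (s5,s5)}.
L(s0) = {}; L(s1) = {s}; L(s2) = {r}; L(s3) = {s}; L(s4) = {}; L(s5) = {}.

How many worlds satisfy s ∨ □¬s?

4

Let φ = s ∨ □¬s. Evaluate φ at each world:
  s0 (successors {s1, s3}): φ is false.
  s1 (successors {s0, s2, s3, s5}): φ is true.
  s2 (successors {s2, s4, s5}): φ is true.
  s3 (successors {s0, s2, s3}): φ is true.
  s4 (successors {s0, s3}): φ is false.
  s5 (successors {s0, s4, s5}): φ is true.
For instance, at s1:
  At s1: s is true, □¬s is false, so s ∨ □¬s is true.
    At s1: □¬s requires ¬s at every successor {s0, s2, s3, s5}.
      ¬s fails at s3, so □¬s is false at s1.
Satisfying worlds: {s1, s2, s3, s5}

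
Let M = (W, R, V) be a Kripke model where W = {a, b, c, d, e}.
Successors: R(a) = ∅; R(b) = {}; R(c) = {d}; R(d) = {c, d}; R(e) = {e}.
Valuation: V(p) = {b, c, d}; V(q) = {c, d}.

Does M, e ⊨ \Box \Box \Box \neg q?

Yes

Recall that \Box ψ holds at a world iff ψ holds at every accessible world, and \Diamond ψ holds iff ψ holds at some accessible world.
At e: \Box \Box \Box \neg q requires \Box \Box \neg q at every successor {e}.
    At e: \Box \Box \neg q requires \Box \neg q at every successor {e}.
      At e: \Box \neg q is true.
    So \Box \Box \neg q is true at e.
So \Box \Box \Box \neg q is true at e.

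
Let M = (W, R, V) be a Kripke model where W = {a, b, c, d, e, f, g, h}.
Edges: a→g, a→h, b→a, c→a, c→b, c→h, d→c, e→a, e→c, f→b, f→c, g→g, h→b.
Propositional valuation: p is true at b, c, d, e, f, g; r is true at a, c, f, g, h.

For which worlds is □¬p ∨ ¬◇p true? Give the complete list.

Let φ = □¬p ∨ ¬◇p. Evaluate φ at each world:
  a (successors {g, h}): φ is false.
  b (successors {a}): φ is true.
  c (successors {a, b, h}): φ is false.
  d (successors {c}): φ is false.
  e (successors {a, c}): φ is false.
  f (successors {b, c}): φ is false.
  g (successors {g}): φ is false.
  h (successors {b}): φ is false.
For instance, at e:
  At e: □¬p is false, ¬◇p is false, so □¬p ∨ ¬◇p is false.
    At e: □¬p requires ¬p at every successor {a, c}.
      ¬p fails at c, so □¬p is false at e.
    At e: ◇p is true, so ¬◇p is false.
      At e: ◇p requires p at some successor in {a, c}.
        p holds at c, so ◇p is true at e.
Satisfying worlds: {b}

b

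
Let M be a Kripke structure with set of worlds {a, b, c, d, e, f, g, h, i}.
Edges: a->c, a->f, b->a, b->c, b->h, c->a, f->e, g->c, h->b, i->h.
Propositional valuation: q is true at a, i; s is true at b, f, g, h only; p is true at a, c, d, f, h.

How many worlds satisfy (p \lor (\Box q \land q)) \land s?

Let φ = (p \lor (\Box q \land q)) \land s. Evaluate φ at each world:
  a (successors {c, f}): φ is false.
  b (successors {a, c, h}): φ is false.
  c (successors {a}): φ is false.
  d (successors ∅): φ is false.
  e (successors ∅): φ is false.
  f (successors {e}): φ is true.
  g (successors {c}): φ is false.
  h (successors {b}): φ is true.
  i (successors {h}): φ is false.
For instance, at h:
  At h: p \lor (\Box q \land q) is true, s is true, so (p \lor (\Box q \land q)) \land s is true.
    At h: p is true, \Box q \land q is false, so p \lor (\Box q \land q) is true.
      At h: \Box q is false, q is false, so \Box q \land q is false.
Satisfying worlds: {f, h}

2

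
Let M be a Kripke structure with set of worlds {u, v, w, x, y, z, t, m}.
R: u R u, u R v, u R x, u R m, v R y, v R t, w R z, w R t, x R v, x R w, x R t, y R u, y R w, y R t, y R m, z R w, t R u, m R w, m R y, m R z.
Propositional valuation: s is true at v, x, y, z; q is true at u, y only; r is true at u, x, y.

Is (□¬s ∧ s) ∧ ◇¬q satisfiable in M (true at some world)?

Let φ = (□¬s ∧ s) ∧ ◇¬q. Evaluate φ at each world:
  u (successors {u, v, x, m}): φ is false.
  v (successors {y, t}): φ is false.
  w (successors {z, t}): φ is false.
  x (successors {v, w, t}): φ is false.
  y (successors {u, w, t, m}): φ is true.
  z (successors {w}): φ is true.
  t (successors {u}): φ is false.
  m (successors {w, y, z}): φ is false.
Detail at y (witness):
  At y: □¬s ∧ s is true, ◇¬q is true, so (□¬s ∧ s) ∧ ◇¬q is true.
    At y: □¬s is true, s is true, so □¬s ∧ s is true.
      At y: □¬s requires ¬s at every successor {u, w, t, m}.
        At u: ¬s is true.
        At w: ¬s is true.
        At t: ¬s is true.
        At m: ¬s is true.
      So □¬s is true at y.
    At y: ◇¬q requires ¬q at some successor in {u, w, t, m}.
      ¬q holds at w, so ◇¬q is true at y.

Yes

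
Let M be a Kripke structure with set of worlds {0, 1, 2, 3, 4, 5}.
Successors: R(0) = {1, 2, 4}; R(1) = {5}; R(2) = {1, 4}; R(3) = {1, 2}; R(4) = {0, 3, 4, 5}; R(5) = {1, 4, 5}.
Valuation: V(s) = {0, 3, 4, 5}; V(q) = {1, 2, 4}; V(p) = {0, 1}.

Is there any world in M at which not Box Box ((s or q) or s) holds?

No

Let φ = not Box Box ((s or q) or s). Evaluate φ at each world:
  0 (successors {1, 2, 4}): φ is false.
  1 (successors {5}): φ is false.
  2 (successors {1, 4}): φ is false.
  3 (successors {1, 2}): φ is false.
  4 (successors {0, 3, 4, 5}): φ is false.
  5 (successors {1, 4, 5}): φ is false.
For instance, at 1:
  At 1: Box Box ((s or q) or s) is true, so not Box Box ((s or q) or s) is false.
    At 1: Box Box ((s or q) or s) requires Box ((s or q) or s) at every successor {5}.
      At 5: Box ((s or q) or s) is true.
    So Box Box ((s or q) or s) is true at 1.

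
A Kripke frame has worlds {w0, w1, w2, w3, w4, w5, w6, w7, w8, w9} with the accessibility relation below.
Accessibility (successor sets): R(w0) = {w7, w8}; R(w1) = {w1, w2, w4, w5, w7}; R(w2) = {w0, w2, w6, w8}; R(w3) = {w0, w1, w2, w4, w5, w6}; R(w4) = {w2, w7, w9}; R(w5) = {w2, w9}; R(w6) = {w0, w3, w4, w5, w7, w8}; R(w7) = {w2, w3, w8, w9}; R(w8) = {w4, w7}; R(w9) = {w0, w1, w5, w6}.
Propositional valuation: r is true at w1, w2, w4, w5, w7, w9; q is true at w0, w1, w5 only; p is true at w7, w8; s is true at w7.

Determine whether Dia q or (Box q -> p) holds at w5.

Yes

At w5: Dia q is false, Box q -> p is true, so Dia q or (Box q -> p) is true.
  At w5: Dia q requires q at some successor in {w2, w9}.
    At w2: q is false.
    At w9: q is false.
  So Dia q is false at w5.
  At w5: Box q is false, p is false, so Box q -> p is true.
    At w5: Box q requires q at every successor {w2, w9}.
      q fails at w2, so Box q is false at w5.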